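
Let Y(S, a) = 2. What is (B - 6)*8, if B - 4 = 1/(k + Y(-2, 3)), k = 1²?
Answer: -40/3 ≈ -13.333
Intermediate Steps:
k = 1
B = 13/3 (B = 4 + 1/(1 + 2) = 4 + 1/3 = 4 + ⅓ = 13/3 ≈ 4.3333)
(B - 6)*8 = (13/3 - 6)*8 = -5/3*8 = -40/3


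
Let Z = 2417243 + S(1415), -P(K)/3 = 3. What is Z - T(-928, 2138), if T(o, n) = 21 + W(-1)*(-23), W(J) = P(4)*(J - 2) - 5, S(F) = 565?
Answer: 2418293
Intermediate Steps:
P(K) = -9 (P(K) = -3*3 = -9)
W(J) = 13 - 9*J (W(J) = -9*(J - 2) - 5 = -9*(-2 + J) - 5 = (18 - 9*J) - 5 = 13 - 9*J)
Z = 2417808 (Z = 2417243 + 565 = 2417808)
T(o, n) = -485 (T(o, n) = 21 + (13 - 9*(-1))*(-23) = 21 + (13 + 9)*(-23) = 21 + 22*(-23) = 21 - 506 = -485)
Z - T(-928, 2138) = 2417808 - 1*(-485) = 2417808 + 485 = 2418293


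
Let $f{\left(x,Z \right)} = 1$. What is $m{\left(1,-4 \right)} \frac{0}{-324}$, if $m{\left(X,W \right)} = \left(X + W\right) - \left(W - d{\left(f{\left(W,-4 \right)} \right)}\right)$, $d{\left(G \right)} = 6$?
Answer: $0$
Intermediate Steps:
$m{\left(X,W \right)} = 6 + X$ ($m{\left(X,W \right)} = \left(X + W\right) - \left(-6 + W\right) = \left(W + X\right) - \left(-6 + W\right) = 6 + X$)
$m{\left(1,-4 \right)} \frac{0}{-324} = \left(6 + 1\right) \frac{0}{-324} = 7 \cdot 0 \left(- \frac{1}{324}\right) = 7 \cdot 0 = 0$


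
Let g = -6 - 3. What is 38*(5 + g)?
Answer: -152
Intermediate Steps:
g = -9
38*(5 + g) = 38*(5 - 9) = 38*(-4) = -152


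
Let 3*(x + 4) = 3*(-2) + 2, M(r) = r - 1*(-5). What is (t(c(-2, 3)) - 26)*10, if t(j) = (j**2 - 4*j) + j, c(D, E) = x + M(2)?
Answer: -2540/9 ≈ -282.22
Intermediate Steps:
M(r) = 5 + r (M(r) = r + 5 = 5 + r)
x = -16/3 (x = -4 + (3*(-2) + 2)/3 = -4 + (-6 + 2)/3 = -4 + (1/3)*(-4) = -4 - 4/3 = -16/3 ≈ -5.3333)
c(D, E) = 5/3 (c(D, E) = -16/3 + (5 + 2) = -16/3 + 7 = 5/3)
t(j) = j**2 - 3*j
(t(c(-2, 3)) - 26)*10 = (5*(-3 + 5/3)/3 - 26)*10 = ((5/3)*(-4/3) - 26)*10 = (-20/9 - 26)*10 = -254/9*10 = -2540/9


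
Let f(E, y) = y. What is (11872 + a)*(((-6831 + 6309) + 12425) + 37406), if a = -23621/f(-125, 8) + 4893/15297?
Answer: 17941187784637/40792 ≈ 4.3982e+8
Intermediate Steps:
a = -120430431/40792 (a = -23621/8 + 4893/15297 = -23621*1/8 + 4893*(1/15297) = -23621/8 + 1631/5099 = -120430431/40792 ≈ -2952.3)
(11872 + a)*(((-6831 + 6309) + 12425) + 37406) = (11872 - 120430431/40792)*(((-6831 + 6309) + 12425) + 37406) = 363852193*((-522 + 12425) + 37406)/40792 = 363852193*(11903 + 37406)/40792 = (363852193/40792)*49309 = 17941187784637/40792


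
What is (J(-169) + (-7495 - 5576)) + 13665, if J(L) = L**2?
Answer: 29155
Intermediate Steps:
(J(-169) + (-7495 - 5576)) + 13665 = ((-169)**2 + (-7495 - 5576)) + 13665 = (28561 - 13071) + 13665 = 15490 + 13665 = 29155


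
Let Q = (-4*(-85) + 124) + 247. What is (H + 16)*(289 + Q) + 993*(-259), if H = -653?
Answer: -894187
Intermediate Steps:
Q = 711 (Q = (340 + 124) + 247 = 464 + 247 = 711)
(H + 16)*(289 + Q) + 993*(-259) = (-653 + 16)*(289 + 711) + 993*(-259) = -637*1000 - 257187 = -637000 - 257187 = -894187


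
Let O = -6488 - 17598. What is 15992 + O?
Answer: -8094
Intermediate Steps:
O = -24086
15992 + O = 15992 - 24086 = -8094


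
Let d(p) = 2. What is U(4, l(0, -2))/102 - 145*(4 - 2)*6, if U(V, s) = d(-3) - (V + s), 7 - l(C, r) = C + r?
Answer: -177491/102 ≈ -1740.1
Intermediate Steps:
l(C, r) = 7 - C - r (l(C, r) = 7 - (C + r) = 7 + (-C - r) = 7 - C - r)
U(V, s) = 2 - V - s (U(V, s) = 2 - (V + s) = 2 + (-V - s) = 2 - V - s)
U(4, l(0, -2))/102 - 145*(4 - 2)*6 = (2 - 1*4 - (7 - 1*0 - 1*(-2)))/102 - 145*(4 - 2)*6 = (2 - 4 - (7 + 0 + 2))*(1/102) - 290*6 = (2 - 4 - 1*9)*(1/102) - 145*12 = (2 - 4 - 9)*(1/102) - 1740 = -11*1/102 - 1740 = -11/102 - 1740 = -177491/102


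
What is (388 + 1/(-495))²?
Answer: 36886659481/245025 ≈ 1.5054e+5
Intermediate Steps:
(388 + 1/(-495))² = (388 - 1/495)² = (192059/495)² = 36886659481/245025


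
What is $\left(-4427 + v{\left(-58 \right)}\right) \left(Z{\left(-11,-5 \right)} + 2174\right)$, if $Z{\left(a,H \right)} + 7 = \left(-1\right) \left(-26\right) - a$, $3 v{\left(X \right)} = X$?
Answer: $- \frac{29399156}{3} \approx -9.7997 \cdot 10^{6}$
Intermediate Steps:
$v{\left(X \right)} = \frac{X}{3}$
$Z{\left(a,H \right)} = 19 - a$ ($Z{\left(a,H \right)} = -7 - \left(-26 + a\right) = 19 - a$)
$\left(-4427 + v{\left(-58 \right)}\right) \left(Z{\left(-11,-5 \right)} + 2174\right) = \left(-4427 + \frac{1}{3} \left(-58\right)\right) \left(\left(19 - -11\right) + 2174\right) = \left(-4427 - \frac{58}{3}\right) \left(\left(19 + 11\right) + 2174\right) = - \frac{13339 \left(30 + 2174\right)}{3} = \left(- \frac{13339}{3}\right) 2204 = - \frac{29399156}{3}$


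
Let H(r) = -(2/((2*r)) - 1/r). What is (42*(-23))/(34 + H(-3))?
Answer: -483/17 ≈ -28.412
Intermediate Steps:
H(r) = 0 (H(r) = -(2*(1/(2*r)) - 1/r) = -(1/r - 1/r) = -1*0 = 0)
(42*(-23))/(34 + H(-3)) = (42*(-23))/(34 + 0) = -966/34 = -966*1/34 = -483/17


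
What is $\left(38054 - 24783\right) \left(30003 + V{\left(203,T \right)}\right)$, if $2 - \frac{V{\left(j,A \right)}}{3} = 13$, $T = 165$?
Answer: $397731870$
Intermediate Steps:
$V{\left(j,A \right)} = -33$ ($V{\left(j,A \right)} = 6 - 39 = -33$)
$\left(38054 - 24783\right) \left(30003 + V{\left(203,T \right)}\right) = \left(38054 - 24783\right) \left(30003 - 33\right) = 13271 \cdot 29970 = 397731870$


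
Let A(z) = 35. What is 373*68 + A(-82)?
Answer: 25399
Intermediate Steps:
373*68 + A(-82) = 373*68 + 35 = 25364 + 35 = 25399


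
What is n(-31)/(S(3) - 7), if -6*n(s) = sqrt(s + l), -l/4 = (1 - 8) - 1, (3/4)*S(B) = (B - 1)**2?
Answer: 1/10 ≈ 0.10000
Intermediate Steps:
S(B) = 4*(-1 + B)**2/3 (S(B) = 4*(B - 1)**2/3 = 4*(-1 + B)**2/3)
l = 32 (l = -4*((1 - 8) - 1) = -4*(-7 - 1) = -4*(-8) = 32)
n(s) = -sqrt(32 + s)/6 (n(s) = -sqrt(s + 32)/6 = -sqrt(32 + s)/6)
n(-31)/(S(3) - 7) = (-sqrt(32 - 31)/6)/(4*(-1 + 3)**2/3 - 7) = (-sqrt(1)/6)/((4/3)*2**2 - 7) = (-1/6*1)/((4/3)*4 - 7) = -1/(6*(16/3 - 7)) = -1/(6*(-5/3)) = -1/6*(-3/5) = 1/10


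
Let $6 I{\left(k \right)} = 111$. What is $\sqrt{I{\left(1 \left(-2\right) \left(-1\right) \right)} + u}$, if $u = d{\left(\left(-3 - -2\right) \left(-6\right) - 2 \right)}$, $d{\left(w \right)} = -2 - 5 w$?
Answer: $\frac{i \sqrt{14}}{2} \approx 1.8708 i$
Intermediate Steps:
$I{\left(k \right)} = \frac{37}{2}$ ($I{\left(k \right)} = \frac{1}{6} \cdot 111 = \frac{37}{2}$)
$u = -22$ ($u = -2 - 5 \left(\left(-3 - -2\right) \left(-6\right) - 2\right) = -2 - 5 \left(\left(-3 + 2\right) \left(-6\right) - 2\right) = -2 - 5 \left(\left(-1\right) \left(-6\right) - 2\right) = -2 - 5 \left(6 - 2\right) = -2 - 20 = -22$)
$\sqrt{I{\left(1 \left(-2\right) \left(-1\right) \right)} + u} = \sqrt{\frac{37}{2} - 22} = \sqrt{- \frac{7}{2}} = \frac{i \sqrt{14}}{2}$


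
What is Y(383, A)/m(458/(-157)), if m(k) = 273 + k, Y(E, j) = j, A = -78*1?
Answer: -12246/42403 ≈ -0.28880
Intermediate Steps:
A = -78
Y(383, A)/m(458/(-157)) = -78/(273 + 458/(-157)) = -78/(273 + 458*(-1/157)) = -78/(273 - 458/157) = -78/42403/157 = -78*157/42403 = -12246/42403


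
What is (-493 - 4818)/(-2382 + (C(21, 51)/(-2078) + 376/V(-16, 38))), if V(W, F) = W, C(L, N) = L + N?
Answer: 11036258/4998701 ≈ 2.2078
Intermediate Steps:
(-493 - 4818)/(-2382 + (C(21, 51)/(-2078) + 376/V(-16, 38))) = (-493 - 4818)/(-2382 + ((21 + 51)/(-2078) + 376/(-16))) = -5311/(-2382 + (72*(-1/2078) + 376*(-1/16))) = -5311/(-2382 + (-36/1039 - 47/2)) = -5311/(-2382 - 48905/2078) = -5311/(-4998701/2078) = -5311*(-2078/4998701) = 11036258/4998701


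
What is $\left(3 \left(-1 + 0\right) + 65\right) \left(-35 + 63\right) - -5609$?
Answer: $7345$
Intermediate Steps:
$\left(3 \left(-1 + 0\right) + 65\right) \left(-35 + 63\right) - -5609 = \left(3 \left(-1\right) + 65\right) 28 + 5609 = \left(-3 + 65\right) 28 + 5609 = 62 \cdot 28 + 5609 = 1736 + 5609 = 7345$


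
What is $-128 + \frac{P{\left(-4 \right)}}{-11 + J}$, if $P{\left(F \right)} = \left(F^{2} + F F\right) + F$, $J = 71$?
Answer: $- \frac{1913}{15} \approx -127.53$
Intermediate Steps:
$P{\left(F \right)} = F + 2 F^{2}$ ($P{\left(F \right)} = \left(F^{2} + F^{2}\right) + F = 2 F^{2} + F = F + 2 F^{2}$)
$-128 + \frac{P{\left(-4 \right)}}{-11 + J} = -128 + \frac{\left(-4\right) \left(1 + 2 \left(-4\right)\right)}{-11 + 71} = -128 + \frac{\left(-4\right) \left(1 - 8\right)}{60} = -128 + \left(-4\right) \left(-7\right) \frac{1}{60} = -128 + 28 \cdot \frac{1}{60} = -128 + \frac{7}{15} = - \frac{1913}{15}$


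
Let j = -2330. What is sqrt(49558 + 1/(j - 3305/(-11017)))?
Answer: sqrt(32646788763025530765)/25666305 ≈ 222.62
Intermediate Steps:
sqrt(49558 + 1/(j - 3305/(-11017))) = sqrt(49558 + 1/(-2330 - 3305/(-11017))) = sqrt(49558 + 1/(-2330 - 3305*(-1/11017))) = sqrt(49558 + 1/(-2330 + 3305/11017)) = sqrt(49558 + 1/(-25666305/11017)) = sqrt(49558 - 11017/25666305) = sqrt(1271970732173/25666305) = sqrt(32646788763025530765)/25666305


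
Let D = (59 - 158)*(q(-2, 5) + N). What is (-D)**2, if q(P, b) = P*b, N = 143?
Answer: 173369889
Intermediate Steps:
D = -13167 (D = (59 - 158)*(-2*5 + 143) = -99*(-10 + 143) = -99*133 = -13167)
(-D)**2 = (-1*(-13167))**2 = 13167**2 = 173369889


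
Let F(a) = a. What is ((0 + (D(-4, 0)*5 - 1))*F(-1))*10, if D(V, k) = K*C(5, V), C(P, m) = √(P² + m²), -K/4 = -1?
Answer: 10 - 200*√41 ≈ -1270.6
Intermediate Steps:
K = 4 (K = -4*(-1) = 4)
D(V, k) = 4*√(25 + V²) (D(V, k) = 4*√(5² + V²) = 4*√(25 + V²))
((0 + (D(-4, 0)*5 - 1))*F(-1))*10 = ((0 + ((4*√(25 + (-4)²))*5 - 1))*(-1))*10 = ((0 + ((4*√(25 + 16))*5 - 1))*(-1))*10 = ((0 + ((4*√41)*5 - 1))*(-1))*10 = ((0 + (20*√41 - 1))*(-1))*10 = ((0 + (-1 + 20*√41))*(-1))*10 = ((-1 + 20*√41)*(-1))*10 = (1 - 20*√41)*10 = 10 - 200*√41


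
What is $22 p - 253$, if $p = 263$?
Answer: $5533$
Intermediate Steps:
$22 p - 253 = 22 \cdot 263 - 253 = 5786 - 253 = 5533$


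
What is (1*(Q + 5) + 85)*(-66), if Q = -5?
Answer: -5610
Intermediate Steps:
(1*(Q + 5) + 85)*(-66) = (1*(-5 + 5) + 85)*(-66) = (1*0 + 85)*(-66) = (0 + 85)*(-66) = 85*(-66) = -5610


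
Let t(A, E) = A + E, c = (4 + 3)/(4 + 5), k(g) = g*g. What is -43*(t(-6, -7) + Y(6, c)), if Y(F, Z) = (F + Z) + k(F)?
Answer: -11524/9 ≈ -1280.4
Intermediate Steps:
k(g) = g**2
c = 7/9 ≈ 0.77778
Y(F, Z) = F + Z + F**2 (Y(F, Z) = (F + Z) + F**2 = F + Z + F**2)
-43*(t(-6, -7) + Y(6, c)) = -43*((-6 - 7) + (6 + 7/9 + 6**2)) = -43*(-13 + (6 + 7/9 + 36)) = -43*(-13 + 385/9) = -43*268/9 = -11524/9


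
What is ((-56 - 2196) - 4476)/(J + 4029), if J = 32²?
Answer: -6728/5053 ≈ -1.3315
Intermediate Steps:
J = 1024
((-56 - 2196) - 4476)/(J + 4029) = ((-56 - 2196) - 4476)/(1024 + 4029) = (-2252 - 4476)/5053 = -6728*1/5053 = -6728/5053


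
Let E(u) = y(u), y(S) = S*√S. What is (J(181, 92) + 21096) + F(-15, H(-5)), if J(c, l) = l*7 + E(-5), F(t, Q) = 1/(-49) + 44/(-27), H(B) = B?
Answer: 28759837/1323 - 5*I*√5 ≈ 21738.0 - 11.18*I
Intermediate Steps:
y(S) = S^(3/2)
F(t, Q) = -2183/1323 (F(t, Q) = 1*(-1/49) + 44*(-1/27) = -1/49 - 44/27 = -2183/1323)
E(u) = u^(3/2)
J(c, l) = 7*l - 5*I*√5 (J(c, l) = l*7 + (-5)^(3/2) = 7*l - 5*I*√5)
(J(181, 92) + 21096) + F(-15, H(-5)) = ((7*92 - 5*I*√5) + 21096) - 2183/1323 = ((644 - 5*I*√5) + 21096) - 2183/1323 = (21740 - 5*I*√5) - 2183/1323 = 28759837/1323 - 5*I*√5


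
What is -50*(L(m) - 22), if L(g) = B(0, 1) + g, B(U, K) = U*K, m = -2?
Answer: 1200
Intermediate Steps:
B(U, K) = K*U
L(g) = g (L(g) = 1*0 + g = 0 + g = g)
-50*(L(m) - 22) = -50*(-2 - 22) = -50*(-24) = 1200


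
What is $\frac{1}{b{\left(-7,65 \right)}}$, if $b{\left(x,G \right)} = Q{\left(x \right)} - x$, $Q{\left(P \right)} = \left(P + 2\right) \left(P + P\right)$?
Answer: $\frac{1}{77} \approx 0.012987$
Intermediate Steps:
$Q{\left(P \right)} = 2 P \left(2 + P\right)$ ($Q{\left(P \right)} = \left(2 + P\right) 2 P = 2 P \left(2 + P\right)$)
$b{\left(x,G \right)} = - x + 2 x \left(2 + x\right)$ ($b{\left(x,G \right)} = 2 x \left(2 + x\right) - x = - x + 2 x \left(2 + x\right)$)
$\frac{1}{b{\left(-7,65 \right)}} = \frac{1}{\left(-7\right) \left(3 + 2 \left(-7\right)\right)} = \frac{1}{\left(-7\right) \left(3 - 14\right)} = \frac{1}{\left(-7\right) \left(-11\right)} = \frac{1}{77}$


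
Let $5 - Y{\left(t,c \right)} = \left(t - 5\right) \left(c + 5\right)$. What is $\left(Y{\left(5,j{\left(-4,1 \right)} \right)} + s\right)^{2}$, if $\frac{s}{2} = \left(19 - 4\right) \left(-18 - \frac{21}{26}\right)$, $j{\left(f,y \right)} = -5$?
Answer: $\frac{52852900}{169} \approx 3.1274 \cdot 10^{5}$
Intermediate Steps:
$s = - \frac{7335}{13}$ ($s = 2 \left(19 - 4\right) \left(-18 - \frac{21}{26}\right) = 2 \cdot 15 \left(-18 - \frac{21}{26}\right) = 2 \cdot 15 \left(- \frac{489}{26}\right) = 2 \left(- \frac{7335}{26}\right) = - \frac{7335}{13} \approx -564.23$)
$Y{\left(t,c \right)} = 5 - \left(-5 + t\right) \left(5 + c\right)$ ($Y{\left(t,c \right)} = 5 - \left(t - 5\right) \left(c + 5\right) = 5 - \left(-5 + t\right) \left(5 + c\right)$)
$\left(Y{\left(5,j{\left(-4,1 \right)} \right)} + s\right)^{2} = \left(\left(30 - 25 + 5 \left(-5\right) - \left(-5\right) 5\right) - \frac{7335}{13}\right)^{2} = \left(\left(30 - 25 - 25 + 25\right) - \frac{7335}{13}\right)^{2} = \left(5 - \frac{7335}{13}\right)^{2} = \left(- \frac{7270}{13}\right)^{2} = \frac{52852900}{169}$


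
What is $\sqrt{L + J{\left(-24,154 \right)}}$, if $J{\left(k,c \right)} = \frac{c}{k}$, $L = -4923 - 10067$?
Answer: $\frac{i \sqrt{539871}}{6} \approx 122.46 i$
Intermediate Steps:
$L = -14990$
$\sqrt{L + J{\left(-24,154 \right)}} = \sqrt{-14990 + \frac{154}{-24}} = \sqrt{-14990 + 154 \left(- \frac{1}{24}\right)} = \sqrt{-14990 - \frac{77}{12}} = \sqrt{- \frac{179957}{12}} = \frac{i \sqrt{539871}}{6}$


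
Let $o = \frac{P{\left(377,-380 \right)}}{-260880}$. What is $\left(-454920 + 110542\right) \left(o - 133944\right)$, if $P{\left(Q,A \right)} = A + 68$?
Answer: $\frac{250702236493463}{5435} \approx 4.6127 \cdot 10^{10}$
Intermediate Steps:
$P{\left(Q,A \right)} = 68 + A$
$o = \frac{13}{10870}$ ($o = \frac{68 - 380}{-260880} = \left(-312\right) \left(- \frac{1}{260880}\right) = \frac{13}{10870} \approx 0.001196$)
$\left(-454920 + 110542\right) \left(o - 133944\right) = \left(-454920 + 110542\right) \left(\frac{13}{10870} - 133944\right) = \left(-344378\right) \left(- \frac{1455971267}{10870}\right) = \frac{250702236493463}{5435}$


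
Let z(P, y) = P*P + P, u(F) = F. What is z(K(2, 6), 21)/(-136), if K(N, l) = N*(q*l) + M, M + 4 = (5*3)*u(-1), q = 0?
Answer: -171/68 ≈ -2.5147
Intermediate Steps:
M = -19 (M = -4 + (5*3)*(-1) = -4 + 15*(-1) = -4 - 15 = -19)
K(N, l) = -19 (K(N, l) = N*(0*l) - 19 = N*0 - 19 = 0 - 19 = -19)
z(P, y) = P + P² (z(P, y) = P² + P = P + P²)
z(K(2, 6), 21)/(-136) = -19*(1 - 19)/(-136) = -19*(-18)*(-1/136) = 342*(-1/136) = -171/68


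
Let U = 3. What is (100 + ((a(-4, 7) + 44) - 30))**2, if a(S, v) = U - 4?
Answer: 12769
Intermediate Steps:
a(S, v) = -1 (a(S, v) = 3 - 4 = -1)
(100 + ((a(-4, 7) + 44) - 30))**2 = (100 + ((-1 + 44) - 30))**2 = (100 + (43 - 30))**2 = (100 + 13)**2 = 113**2 = 12769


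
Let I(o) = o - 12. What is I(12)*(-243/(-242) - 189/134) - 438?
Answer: -438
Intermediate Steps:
I(o) = -12 + o
I(12)*(-243/(-242) - 189/134) - 438 = (-12 + 12)*(-243/(-242) - 189/134) - 438 = 0*(-243*(-1/242) - 189*1/134) - 438 = 0*(243/242 - 189/134) - 438 = 0*(-3294/8107) - 438 = 0 - 438 = -438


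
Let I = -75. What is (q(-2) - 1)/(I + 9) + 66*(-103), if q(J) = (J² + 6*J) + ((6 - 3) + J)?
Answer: -224330/33 ≈ -6797.9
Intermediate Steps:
q(J) = 3 + J² + 7*J (q(J) = (J² + 6*J) + (3 + J) = 3 + J² + 7*J)
(q(-2) - 1)/(I + 9) + 66*(-103) = ((3 + (-2)² + 7*(-2)) - 1)/(-75 + 9) + 66*(-103) = ((3 + 4 - 14) - 1)/(-66) - 6798 = (-7 - 1)*(-1/66) - 6798 = -8*(-1/66) - 6798 = 4/33 - 6798 = -224330/33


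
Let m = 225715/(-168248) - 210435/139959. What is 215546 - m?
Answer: 1691901933571279/7849273944 ≈ 2.1555e+5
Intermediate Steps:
m = -22332037855/7849273944 (m = 225715*(-1/168248) - 210435*1/139959 = -225715/168248 - 70145/46653 = -22332037855/7849273944 ≈ -2.8451)
215546 - m = 215546 - 1*(-22332037855/7849273944) = 215546 + 22332037855/7849273944 = 1691901933571279/7849273944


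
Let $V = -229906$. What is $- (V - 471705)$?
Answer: $701611$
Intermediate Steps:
$- (V - 471705) = - (-229906 - 471705) = \left(-1\right) \left(-701611\right) = 701611$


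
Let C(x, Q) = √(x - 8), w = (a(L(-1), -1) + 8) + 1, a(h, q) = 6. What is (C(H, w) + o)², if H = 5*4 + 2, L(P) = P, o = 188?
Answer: (188 + √14)² ≈ 36765.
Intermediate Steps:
H = 22 (H = 20 + 2 = 22)
w = 15 (w = (6 + 8) + 1 = 14 + 1 = 15)
C(x, Q) = √(-8 + x)
(C(H, w) + o)² = (√(-8 + 22) + 188)² = (√14 + 188)² = (188 + √14)²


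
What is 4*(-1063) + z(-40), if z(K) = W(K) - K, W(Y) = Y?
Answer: -4252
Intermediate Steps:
z(K) = 0 (z(K) = K - K = 0)
4*(-1063) + z(-40) = 4*(-1063) + 0 = -4252 + 0 = -4252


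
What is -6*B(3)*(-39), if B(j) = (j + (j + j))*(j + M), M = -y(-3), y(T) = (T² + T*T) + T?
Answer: -25272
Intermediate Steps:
y(T) = T + 2*T² (y(T) = (T² + T²) + T = 2*T² + T = T + 2*T²)
M = -15 (M = -(-3)*(1 + 2*(-3)) = -(-3)*(1 - 6) = -(-3)*(-5) = -1*15 = -15)
B(j) = 3*j*(-15 + j) (B(j) = (j + (j + j))*(j - 15) = (j + 2*j)*(-15 + j) = (3*j)*(-15 + j) = 3*j*(-15 + j))
-6*B(3)*(-39) = -18*3*(-15 + 3)*(-39) = -18*3*(-12)*(-39) = -6*(-108)*(-39) = 648*(-39) = -25272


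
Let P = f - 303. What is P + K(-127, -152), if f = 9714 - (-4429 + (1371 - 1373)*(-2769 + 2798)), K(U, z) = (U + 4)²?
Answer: 29027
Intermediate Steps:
K(U, z) = (4 + U)²
f = 14201 (f = 9714 - (-4429 - 2*29) = 9714 - (-4429 - 58) = 9714 - 1*(-4487) = 9714 + 4487 = 14201)
P = 13898 (P = 14201 - 303 = 13898)
P + K(-127, -152) = 13898 + (4 - 127)² = 13898 + (-123)² = 13898 + 15129 = 29027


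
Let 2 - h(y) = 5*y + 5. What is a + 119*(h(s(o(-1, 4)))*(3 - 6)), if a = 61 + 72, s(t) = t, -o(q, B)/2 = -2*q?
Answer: -5936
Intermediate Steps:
o(q, B) = 4*q (o(q, B) = -(-4)*q = 4*q)
a = 133
h(y) = -3 - 5*y (h(y) = 2 - (5*y + 5) = 2 - (5 + 5*y) = 2 + (-5 - 5*y) = -3 - 5*y)
a + 119*(h(s(o(-1, 4)))*(3 - 6)) = 133 + 119*((-3 - 20*(-1))*(3 - 6)) = 133 + 119*((-3 - 5*(-4))*(-3)) = 133 + 119*((-3 + 20)*(-3)) = 133 + 119*(17*(-3)) = 133 + 119*(-51) = 133 - 6069 = -5936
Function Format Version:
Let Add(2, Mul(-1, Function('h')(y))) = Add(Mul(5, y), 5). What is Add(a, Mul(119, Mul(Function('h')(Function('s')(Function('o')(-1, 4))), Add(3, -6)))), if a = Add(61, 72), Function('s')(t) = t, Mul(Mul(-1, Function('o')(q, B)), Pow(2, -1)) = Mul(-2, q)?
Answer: -5936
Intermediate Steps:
Function('o')(q, B) = Mul(4, q) (Function('o')(q, B) = Mul(-2, Mul(-2, q)) = Mul(4, q))
a = 133
Function('h')(y) = Add(-3, Mul(-5, y)) (Function('h')(y) = Add(2, Mul(-1, Add(Mul(5, y), 5))) = Add(2, Mul(-1, Add(5, Mul(5, y)))) = Add(2, Add(-5, Mul(-5, y))) = Add(-3, Mul(-5, y)))
Add(a, Mul(119, Mul(Function('h')(Function('s')(Function('o')(-1, 4))), Add(3, -6)))) = Add(133, Mul(119, Mul(Add(-3, Mul(-5, Mul(4, -1))), Add(3, -6)))) = Add(133, Mul(119, Mul(Add(-3, Mul(-5, -4)), -3))) = Add(133, Mul(119, Mul(Add(-3, 20), -3))) = Add(133, Mul(119, Mul(17, -3))) = Add(133, Mul(119, -51)) = Add(133, -6069) = -5936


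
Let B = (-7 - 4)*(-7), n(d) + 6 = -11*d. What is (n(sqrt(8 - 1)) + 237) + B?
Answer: 308 - 11*sqrt(7) ≈ 278.90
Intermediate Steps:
n(d) = -6 - 11*d
B = 77 (B = -11*(-7) = 77)
(n(sqrt(8 - 1)) + 237) + B = ((-6 - 11*sqrt(8 - 1)) + 237) + 77 = ((-6 - 11*sqrt(7)) + 237) + 77 = (231 - 11*sqrt(7)) + 77 = 308 - 11*sqrt(7)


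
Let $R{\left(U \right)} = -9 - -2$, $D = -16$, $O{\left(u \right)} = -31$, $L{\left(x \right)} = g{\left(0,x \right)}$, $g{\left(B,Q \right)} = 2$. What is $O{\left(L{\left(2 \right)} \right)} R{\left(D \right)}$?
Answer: $217$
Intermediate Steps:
$L{\left(x \right)} = 2$
$R{\left(U \right)} = -7$ ($R{\left(U \right)} = -9 + 2 = -7$)
$O{\left(L{\left(2 \right)} \right)} R{\left(D \right)} = \left(-31\right) \left(-7\right) = 217$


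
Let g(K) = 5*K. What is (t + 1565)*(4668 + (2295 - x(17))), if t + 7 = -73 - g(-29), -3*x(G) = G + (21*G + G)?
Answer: 34686400/3 ≈ 1.1562e+7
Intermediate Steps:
x(G) = -23*G/3 (x(G) = -(G + (21*G + G))/3 = -(G + 22*G)/3 = -23*G/3)
t = 65 (t = -7 + (-73 - 5*(-29)) = -7 + (-73 - 1*(-145)) = -7 + (-73 + 145) = -7 + 72 = 65)
(t + 1565)*(4668 + (2295 - x(17))) = (65 + 1565)*(4668 + (2295 - (-23)*17/3)) = 1630*(4668 + (2295 - 1*(-391/3))) = 1630*(4668 + (2295 + 391/3)) = 1630*(4668 + 7276/3) = 1630*(21280/3) = 34686400/3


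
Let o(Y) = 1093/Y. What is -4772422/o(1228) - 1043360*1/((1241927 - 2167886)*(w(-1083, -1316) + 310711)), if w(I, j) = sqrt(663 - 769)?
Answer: 8*(-678326800264143*sqrt(106) + 210763598436729586613*I)/(1012073187*(sqrt(106) - 310711*I)) ≈ -5.3619e+6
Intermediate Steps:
w(I, j) = I*sqrt(106) (w(I, j) = sqrt(-106) = I*sqrt(106))
-4772422/o(1228) - 1043360*1/((1241927 - 2167886)*(w(-1083, -1316) + 310711)) = -4772422/(1093/1228) - 1043360*1/((1241927 - 2167886)*(I*sqrt(106) + 310711)) = -4772422/(1093*(1/1228)) - 1043360*(-1/(925959*(310711 + I*sqrt(106)))) = -4772422/1093/1228 - 1043360/(-287705646849 - 925959*I*sqrt(106)) = -4772422*1228/1093 - 1043360/(-287705646849 - 925959*I*sqrt(106)) = -5860534216/1093 - 1043360/(-287705646849 - 925959*I*sqrt(106))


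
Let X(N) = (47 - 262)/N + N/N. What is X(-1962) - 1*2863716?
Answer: -5618608615/1962 ≈ -2.8637e+6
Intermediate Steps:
X(N) = 1 - 215/N (X(N) = -215/N + 1 = 1 - 215/N)
X(-1962) - 1*2863716 = (-215 - 1962)/(-1962) - 1*2863716 = -1/1962*(-2177) - 2863716 = 2177/1962 - 2863716 = -5618608615/1962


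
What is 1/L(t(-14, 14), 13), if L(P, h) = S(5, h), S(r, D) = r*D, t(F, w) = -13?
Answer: 1/65 ≈ 0.015385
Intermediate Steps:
S(r, D) = D*r
L(P, h) = 5*h (L(P, h) = h*5 = 5*h)
1/L(t(-14, 14), 13) = 1/(5*13) = 1/65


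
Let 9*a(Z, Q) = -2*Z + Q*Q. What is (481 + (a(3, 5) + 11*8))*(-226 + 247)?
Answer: 35980/3 ≈ 11993.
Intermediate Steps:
a(Z, Q) = -2*Z/9 + Q²/9 (a(Z, Q) = (-2*Z + Q*Q)/9 = (-2*Z + Q²)/9 = (Q² - 2*Z)/9 = -2*Z/9 + Q²/9)
(481 + (a(3, 5) + 11*8))*(-226 + 247) = (481 + ((-2/9*3 + (⅑)*5²) + 11*8))*(-226 + 247) = (481 + ((-⅔ + (⅑)*25) + 88))*21 = (481 + ((-⅔ + 25/9) + 88))*21 = (481 + (19/9 + 88))*21 = (481 + 811/9)*21 = (5140/9)*21 = 35980/3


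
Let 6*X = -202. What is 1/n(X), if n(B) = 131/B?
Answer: -101/393 ≈ -0.25700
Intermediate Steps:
X = -101/3 (X = (1/6)*(-202) = -101/3 ≈ -33.667)
1/n(X) = 1/(131/(-101/3)) = 1/(131*(-3/101)) = 1/(-393/101) = -101/393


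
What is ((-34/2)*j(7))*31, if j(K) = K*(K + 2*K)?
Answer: -77469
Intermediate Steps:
j(K) = 3*K² (j(K) = K*(3*K) = 3*K²)
((-34/2)*j(7))*31 = ((-34/2)*(3*7²))*31 = ((-34*½)*(3*49))*31 = -17*147*31 = -2499*31 = -77469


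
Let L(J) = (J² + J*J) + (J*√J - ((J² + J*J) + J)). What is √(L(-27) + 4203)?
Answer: 3*√(470 - 9*I*√3) ≈ 65.047 - 1.0784*I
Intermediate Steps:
L(J) = J^(3/2) - J (L(J) = (J² + J²) + (J^(3/2) - ((J² + J²) + J)) = 2*J² + (J^(3/2) - (2*J² + J)) = 2*J² + (J^(3/2) - (J + 2*J²)) = 2*J² + (J^(3/2) + (-J - 2*J²)) = 2*J² + (J^(3/2) - J - 2*J²) = J^(3/2) - J)
√(L(-27) + 4203) = √(((-27)^(3/2) - 1*(-27)) + 4203) = √((-81*I*√3 + 27) + 4203) = √((27 - 81*I*√3) + 4203) = √(4230 - 81*I*√3)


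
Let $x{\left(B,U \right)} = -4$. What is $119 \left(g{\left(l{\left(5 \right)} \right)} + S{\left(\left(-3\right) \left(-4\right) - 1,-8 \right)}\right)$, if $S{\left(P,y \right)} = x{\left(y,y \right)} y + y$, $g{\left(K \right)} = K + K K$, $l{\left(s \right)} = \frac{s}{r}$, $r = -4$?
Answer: $\frac{46291}{16} \approx 2893.2$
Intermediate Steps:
$l{\left(s \right)} = - \frac{s}{4}$ ($l{\left(s \right)} = \frac{s}{-4} = s \left(- \frac{1}{4}\right) = - \frac{s}{4}$)
$g{\left(K \right)} = K + K^{2}$
$S{\left(P,y \right)} = - 3 y$ ($S{\left(P,y \right)} = - 4 y + y = - 3 y$)
$119 \left(g{\left(l{\left(5 \right)} \right)} + S{\left(\left(-3\right) \left(-4\right) - 1,-8 \right)}\right) = 119 \left(\left(- \frac{1}{4}\right) 5 \left(1 - \frac{5}{4}\right) - -24\right) = 119 \left(- \frac{5 \left(1 - \frac{5}{4}\right)}{4} + 24\right) = 119 \left(\left(- \frac{5}{4}\right) \left(- \frac{1}{4}\right) + 24\right) = 119 \left(\frac{5}{16} + 24\right) = 119 \cdot \frac{389}{16} = \frac{46291}{16}$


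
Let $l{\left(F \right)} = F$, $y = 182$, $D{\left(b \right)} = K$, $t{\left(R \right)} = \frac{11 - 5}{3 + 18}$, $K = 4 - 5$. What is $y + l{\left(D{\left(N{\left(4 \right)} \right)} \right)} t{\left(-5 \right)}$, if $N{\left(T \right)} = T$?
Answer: $\frac{1272}{7} \approx 181.71$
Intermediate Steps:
$K = -1$
$t{\left(R \right)} = \frac{2}{7}$ ($t{\left(R \right)} = \frac{6}{21} = 6 \cdot \frac{1}{21} = \frac{2}{7}$)
$D{\left(b \right)} = -1$
$y + l{\left(D{\left(N{\left(4 \right)} \right)} \right)} t{\left(-5 \right)} = 182 - \frac{2}{7} = \frac{1272}{7}$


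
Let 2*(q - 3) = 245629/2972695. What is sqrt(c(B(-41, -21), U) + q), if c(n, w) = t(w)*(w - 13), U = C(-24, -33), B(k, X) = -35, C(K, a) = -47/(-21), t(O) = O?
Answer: I*sqrt(328053892433941190)/124853190 ≈ 4.5875*I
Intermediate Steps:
C(K, a) = 47/21 (C(K, a) = -47*(-1/21) = 47/21)
U = 47/21 ≈ 2.2381
c(n, w) = w*(-13 + w) (c(n, w) = w*(w - 13) = w*(-13 + w))
q = 18081799/5945390 (q = 3 + (245629/2972695)/2 = 3 + (245629*(1/2972695))/2 = 3 + (1/2)*(245629/2972695) = 3 + 245629/5945390 = 18081799/5945390 ≈ 3.0413)
sqrt(c(B(-41, -21), U) + q) = sqrt(47*(-13 + 47/21)/21 + 18081799/5945390) = sqrt((47/21)*(-226/21) + 18081799/5945390) = sqrt(-10622/441 + 18081799/5945390) = sqrt(-55177859221/2621916990) = I*sqrt(328053892433941190)/124853190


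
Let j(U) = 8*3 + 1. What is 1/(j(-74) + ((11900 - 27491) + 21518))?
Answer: 1/5952 ≈ 0.00016801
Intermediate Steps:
j(U) = 25 (j(U) = 24 + 1 = 25)
1/(j(-74) + ((11900 - 27491) + 21518)) = 1/(25 + ((11900 - 27491) + 21518)) = 1/(25 + (-15591 + 21518)) = 1/(25 + 5927) = 1/5952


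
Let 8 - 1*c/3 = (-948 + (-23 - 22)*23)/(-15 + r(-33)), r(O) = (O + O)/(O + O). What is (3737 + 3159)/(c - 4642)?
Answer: -96544/70601 ≈ -1.3675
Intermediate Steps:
r(O) = 1 (r(O) = (2*O)/((2*O)) = (2*O)*(1/(2*O)) = 1)
c = -5613/14 (c = 24 - 3*(-948 + (-23 - 22)*23)/(-15 + 1) = 24 - 3*(-948 - 45*23)/(-14) = 24 - 3*(-948 - 1035)*(-1)/14 = 24 - (-5949)*(-1)/14 = 24 - 3*1983/14 = 24 - 5949/14 = -5613/14 ≈ -400.93)
(3737 + 3159)/(c - 4642) = (3737 + 3159)/(-5613/14 - 4642) = 6896/(-70601/14) = 6896*(-14/70601) = -96544/70601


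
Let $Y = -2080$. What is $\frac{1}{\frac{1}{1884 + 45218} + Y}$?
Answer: $- \frac{47102}{97972159} \approx -0.00048077$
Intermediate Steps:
$\frac{1}{\frac{1}{1884 + 45218} + Y} = \frac{1}{\frac{1}{1884 + 45218} - 2080} = \frac{1}{\frac{1}{47102} - 2080} = \frac{1}{- \frac{97972159}{47102}} = - \frac{47102}{97972159}$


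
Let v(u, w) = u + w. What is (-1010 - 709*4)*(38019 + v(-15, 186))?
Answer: -146878740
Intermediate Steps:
(-1010 - 709*4)*(38019 + v(-15, 186)) = (-1010 - 709*4)*(38019 + (-15 + 186)) = (-1010 - 2836)*(38019 + 171) = -3846*38190 = -146878740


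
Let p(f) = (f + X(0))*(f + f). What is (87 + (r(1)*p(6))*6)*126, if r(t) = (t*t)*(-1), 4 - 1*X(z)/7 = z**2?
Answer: -297486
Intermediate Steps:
X(z) = 28 - 7*z**2
p(f) = 2*f*(28 + f) (p(f) = (f + (28 - 7*0**2))*(f + f) = (f + (28 - 7*0))*(2*f) = (f + (28 + 0))*(2*f) = (f + 28)*(2*f) = (28 + f)*(2*f) = 2*f*(28 + f))
r(t) = -t**2 (r(t) = t**2*(-1) = -t**2)
(87 + (r(1)*p(6))*6)*126 = (87 + ((-1*1**2)*(2*6*(28 + 6)))*6)*126 = (87 + ((-1*1)*(2*6*34))*6)*126 = (87 - 1*408*6)*126 = (87 - 408*6)*126 = (87 - 2448)*126 = -2361*126 = -297486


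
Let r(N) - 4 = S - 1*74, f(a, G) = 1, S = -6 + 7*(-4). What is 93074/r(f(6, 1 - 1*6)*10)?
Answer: -46537/52 ≈ -894.94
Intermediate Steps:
S = -34 (S = -6 - 28 = -34)
r(N) = -104 (r(N) = 4 + (-34 - 1*74) = 4 + (-34 - 74) = 4 - 108 = -104)
93074/r(f(6, 1 - 1*6)*10) = 93074/(-104) = 93074*(-1/104) = -46537/52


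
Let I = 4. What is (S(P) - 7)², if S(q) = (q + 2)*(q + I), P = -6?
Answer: 1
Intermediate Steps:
S(q) = (2 + q)*(4 + q) (S(q) = (q + 2)*(q + 4) = (2 + q)*(4 + q))
(S(P) - 7)² = ((8 + (-6)² + 6*(-6)) - 7)² = ((8 + 36 - 36) - 7)² = (8 - 7)² = 1² = 1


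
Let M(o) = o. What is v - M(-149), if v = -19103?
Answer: -18954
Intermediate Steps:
v - M(-149) = -19103 - 1*(-149) = -19103 + 149 = -18954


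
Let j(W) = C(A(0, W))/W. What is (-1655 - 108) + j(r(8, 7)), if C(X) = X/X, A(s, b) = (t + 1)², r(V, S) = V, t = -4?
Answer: -14103/8 ≈ -1762.9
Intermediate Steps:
A(s, b) = 9 (A(s, b) = (-4 + 1)² = (-3)² = 9)
C(X) = 1
j(W) = 1/W
(-1655 - 108) + j(r(8, 7)) = (-1655 - 108) + 1/8 = -1763 + ⅛ = -14103/8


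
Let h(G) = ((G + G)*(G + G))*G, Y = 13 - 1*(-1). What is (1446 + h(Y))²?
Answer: 154306084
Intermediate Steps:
Y = 14 (Y = 13 + 1 = 14)
h(G) = 4*G³ (h(G) = ((2*G)*(2*G))*G = (4*G²)*G = 4*G³)
(1446 + h(Y))² = (1446 + 4*14³)² = (1446 + 4*2744)² = (1446 + 10976)² = 12422² = 154306084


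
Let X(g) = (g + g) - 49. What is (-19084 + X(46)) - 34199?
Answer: -53240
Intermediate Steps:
X(g) = -49 + 2*g (X(g) = 2*g - 49 = -49 + 2*g)
(-19084 + X(46)) - 34199 = (-19084 + (-49 + 2*46)) - 34199 = (-19084 + (-49 + 92)) - 34199 = (-19084 + 43) - 34199 = -19041 - 34199 = -53240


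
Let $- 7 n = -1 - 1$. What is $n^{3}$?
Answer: $\frac{8}{343} \approx 0.023324$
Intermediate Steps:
$n = \frac{2}{7}$ ($n = - \frac{-1 - 1}{7} = \left(- \frac{1}{7}\right) \left(-2\right) = \frac{2}{7} \approx 0.28571$)
$n^{3} = \left(\frac{2}{7}\right)^{3} = \frac{8}{343}$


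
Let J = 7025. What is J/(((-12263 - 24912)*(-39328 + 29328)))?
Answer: 281/14870000 ≈ 1.8897e-5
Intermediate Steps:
J/(((-12263 - 24912)*(-39328 + 29328))) = 7025/(((-12263 - 24912)*(-39328 + 29328))) = 7025/((-37175*(-10000))) = 7025/371750000 = 7025*(1/371750000) = 281/14870000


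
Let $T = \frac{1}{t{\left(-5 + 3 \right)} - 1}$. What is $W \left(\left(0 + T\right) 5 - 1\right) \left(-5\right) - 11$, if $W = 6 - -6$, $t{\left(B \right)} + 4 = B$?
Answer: $\frac{643}{7} \approx 91.857$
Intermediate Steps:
$t{\left(B \right)} = -4 + B$
$T = - \frac{1}{7}$ ($T = \frac{1}{\left(-4 + \left(-5 + 3\right)\right) - 1} = \frac{1}{\left(-4 - 2\right) - 1} = \frac{1}{-6 - 1} = \frac{1}{-7} = - \frac{1}{7} \approx -0.14286$)
$W = 12$ ($W = 6 + 6 = 12$)
$W \left(\left(0 + T\right) 5 - 1\right) \left(-5\right) - 11 = 12 \left(\left(0 - \frac{1}{7}\right) 5 - 1\right) \left(-5\right) - 11 = 12 \left(\left(- \frac{1}{7}\right) 5 - 1\right) \left(-5\right) - 11 = 12 \left(- \frac{5}{7} - 1\right) \left(-5\right) - 11 = 12 \left(\left(- \frac{12}{7}\right) \left(-5\right)\right) - 11 = 12 \cdot \frac{60}{7} - 11 = \frac{720}{7} - 11 = \frac{643}{7}$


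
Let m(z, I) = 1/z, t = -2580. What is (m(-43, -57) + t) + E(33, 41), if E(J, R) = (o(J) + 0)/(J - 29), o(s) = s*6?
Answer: -217625/86 ≈ -2530.5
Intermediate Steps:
o(s) = 6*s
E(J, R) = 6*J/(-29 + J) (E(J, R) = (6*J + 0)/(J - 29) = (6*J)/(-29 + J) = 6*J/(-29 + J))
(m(-43, -57) + t) + E(33, 41) = (1/(-43) - 2580) + 6*33/(-29 + 33) = (-1/43 - 2580) + 6*33/4 = -110941/43 + 6*33*(¼) = -110941/43 + 99/2 = -217625/86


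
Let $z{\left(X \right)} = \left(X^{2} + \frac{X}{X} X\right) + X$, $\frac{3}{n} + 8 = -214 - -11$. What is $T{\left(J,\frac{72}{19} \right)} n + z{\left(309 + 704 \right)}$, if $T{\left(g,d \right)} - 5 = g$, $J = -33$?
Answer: $\frac{216949229}{211} \approx 1.0282 \cdot 10^{6}$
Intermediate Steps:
$T{\left(g,d \right)} = 5 + g$
$n = - \frac{3}{211}$ ($n = \frac{3}{-8 - 203} = \frac{3}{-211} = 3 \left(- \frac{1}{211}\right) = - \frac{3}{211} \approx -0.014218$)
$z{\left(X \right)} = X^{2} + 2 X$ ($z{\left(X \right)} = \left(X^{2} + 1 X\right) + X = \left(X^{2} + X\right) + X = \left(X + X^{2}\right) + X = X^{2} + 2 X$)
$T{\left(J,\frac{72}{19} \right)} n + z{\left(309 + 704 \right)} = \left(5 - 33\right) \left(- \frac{3}{211}\right) + \left(309 + 704\right) \left(2 + \left(309 + 704\right)\right) = \left(-28\right) \left(- \frac{3}{211}\right) + 1013 \left(2 + 1013\right) = \frac{84}{211} + 1013 \cdot 1015 = \frac{84}{211} + 1028195 = \frac{216949229}{211}$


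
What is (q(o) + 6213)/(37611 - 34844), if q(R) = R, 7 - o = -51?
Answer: 6271/2767 ≈ 2.2664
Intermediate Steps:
o = 58 (o = 7 - 1*(-51) = 7 + 51 = 58)
(q(o) + 6213)/(37611 - 34844) = (58 + 6213)/(37611 - 34844) = 6271/2767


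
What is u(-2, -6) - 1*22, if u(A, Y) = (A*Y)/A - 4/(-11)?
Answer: -304/11 ≈ -27.636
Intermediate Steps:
u(A, Y) = 4/11 + Y (u(A, Y) = Y - 4*(-1/11) = Y + 4/11 = 4/11 + Y)
u(-2, -6) - 1*22 = (4/11 - 6) - 1*22 = -62/11 - 22 = -304/11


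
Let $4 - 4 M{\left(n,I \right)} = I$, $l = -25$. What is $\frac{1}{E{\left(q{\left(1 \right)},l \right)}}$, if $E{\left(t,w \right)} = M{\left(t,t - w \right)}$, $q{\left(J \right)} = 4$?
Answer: $- \frac{4}{25} \approx -0.16$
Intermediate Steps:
$M{\left(n,I \right)} = 1 - \frac{I}{4}$
$E{\left(t,w \right)} = 1 - \frac{t}{4} + \frac{w}{4}$ ($E{\left(t,w \right)} = 1 - \frac{t - w}{4} = 1 - \left(- \frac{w}{4} + \frac{t}{4}\right) = 1 - \frac{t}{4} + \frac{w}{4}$)
$\frac{1}{E{\left(q{\left(1 \right)},l \right)}} = \frac{1}{1 - 1 + \frac{1}{4} \left(-25\right)} = \frac{1}{1 - 1 - \frac{25}{4}} = \frac{1}{- \frac{25}{4}} = - \frac{4}{25}$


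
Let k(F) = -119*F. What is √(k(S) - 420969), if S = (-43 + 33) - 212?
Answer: 9*I*√4871 ≈ 628.13*I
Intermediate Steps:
S = -222 (S = -10 - 212 = -222)
√(k(S) - 420969) = √(-119*(-222) - 420969) = √(26418 - 420969) = √(-394551) = 9*I*√4871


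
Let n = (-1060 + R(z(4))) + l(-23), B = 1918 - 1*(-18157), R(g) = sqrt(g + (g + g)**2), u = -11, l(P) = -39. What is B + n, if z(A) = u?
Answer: 18976 + sqrt(473) ≈ 18998.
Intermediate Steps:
z(A) = -11
R(g) = sqrt(g + 4*g**2) (R(g) = sqrt(g + (2*g)**2) = sqrt(g + 4*g**2))
B = 20075 (B = 1918 + 18157 = 20075)
n = -1099 + sqrt(473) (n = (-1060 + sqrt(-11*(1 + 4*(-11)))) - 39 = (-1060 + sqrt(-11*(1 - 44))) - 39 = (-1060 + sqrt(-11*(-43))) - 39 = (-1060 + sqrt(473)) - 39 = -1099 + sqrt(473) ≈ -1077.3)
B + n = 20075 + (-1099 + sqrt(473)) = 18976 + sqrt(473)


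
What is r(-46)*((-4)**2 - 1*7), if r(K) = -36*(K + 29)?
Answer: 5508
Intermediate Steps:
r(K) = -1044 - 36*K (r(K) = -36*(29 + K) = -1044 - 36*K)
r(-46)*((-4)**2 - 1*7) = (-1044 - 36*(-46))*((-4)**2 - 1*7) = (-1044 + 1656)*(16 - 7) = 612*9 = 5508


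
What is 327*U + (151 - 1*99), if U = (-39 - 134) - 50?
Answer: -72869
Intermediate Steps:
U = -223 (U = -173 - 50 = -223)
327*U + (151 - 1*99) = 327*(-223) + (151 - 1*99) = -72921 + (151 - 99) = -72921 + 52 = -72869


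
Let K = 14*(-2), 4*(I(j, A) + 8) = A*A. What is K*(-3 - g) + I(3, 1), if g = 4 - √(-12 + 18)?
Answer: 753/4 - 28*√6 ≈ 119.66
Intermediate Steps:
g = 4 - √6 ≈ 1.5505
I(j, A) = -8 + A²/4 (I(j, A) = -8 + (A*A)/4 = -8 + A²/4)
K = -28
K*(-3 - g) + I(3, 1) = -28*(-3 - (4 - √6)) + (-8 + (¼)*1²) = -28*(-3 + (-4 + √6)) + (-8 + (¼)*1) = -28*(-7 + √6) + (-8 + ¼) = (196 - 28*√6) - 31/4 = 753/4 - 28*√6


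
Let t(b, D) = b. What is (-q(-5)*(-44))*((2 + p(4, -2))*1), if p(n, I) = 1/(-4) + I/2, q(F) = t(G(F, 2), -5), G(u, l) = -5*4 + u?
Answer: -825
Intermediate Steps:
G(u, l) = -20 + u
q(F) = -20 + F
p(n, I) = -¼ + I/2 (p(n, I) = 1*(-¼) + I*(½) = -¼ + I/2)
(-q(-5)*(-44))*((2 + p(4, -2))*1) = (-(-20 - 5)*(-44))*((2 + (-¼ + (½)*(-2)))*1) = (-1*(-25)*(-44))*((2 + (-¼ - 1))*1) = (25*(-44))*((2 - 5/4)*1) = -825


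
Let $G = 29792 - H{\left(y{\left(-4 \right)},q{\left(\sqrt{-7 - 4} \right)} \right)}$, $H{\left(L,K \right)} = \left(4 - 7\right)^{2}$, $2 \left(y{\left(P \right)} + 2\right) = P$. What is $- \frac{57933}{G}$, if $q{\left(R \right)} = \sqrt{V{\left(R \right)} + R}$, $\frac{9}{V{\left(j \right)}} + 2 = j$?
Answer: $- \frac{57933}{29783} \approx -1.9452$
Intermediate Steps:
$V{\left(j \right)} = \frac{9}{-2 + j}$
$q{\left(R \right)} = \sqrt{R + \frac{9}{-2 + R}}$ ($q{\left(R \right)} = \sqrt{\frac{9}{-2 + R} + R} = \sqrt{R + \frac{9}{-2 + R}}$)
$y{\left(P \right)} = -2 + \frac{P}{2}$
$H{\left(L,K \right)} = 9$ ($H{\left(L,K \right)} = \left(-3\right)^{2} = 9$)
$G = 29783$ ($G = 29792 - 9 = 29783$)
$- \frac{57933}{G} = - \frac{57933}{29783}$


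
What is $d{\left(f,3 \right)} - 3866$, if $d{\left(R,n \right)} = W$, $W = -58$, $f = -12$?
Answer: $-3924$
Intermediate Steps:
$d{\left(R,n \right)} = -58$
$d{\left(f,3 \right)} - 3866 = -58 - 3866 = -3924$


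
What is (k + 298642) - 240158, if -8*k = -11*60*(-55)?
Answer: 107893/2 ≈ 53947.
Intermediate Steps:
k = -9075/2 (k = -(-11*60)*(-55)/8 = -(-165)*(-55)/2 = -⅛*36300 = -9075/2 ≈ -4537.5)
(k + 298642) - 240158 = (-9075/2 + 298642) - 240158 = 588209/2 - 240158 = 107893/2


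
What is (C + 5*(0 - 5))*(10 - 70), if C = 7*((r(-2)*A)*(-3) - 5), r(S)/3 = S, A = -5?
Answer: 41400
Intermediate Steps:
r(S) = 3*S
C = -665 (C = 7*(((3*(-2))*(-5))*(-3) - 5) = 7*(-6*(-5)*(-3) - 5) = 7*(30*(-3) - 5) = 7*(-90 - 5) = 7*(-95) = -665)
(C + 5*(0 - 5))*(10 - 70) = (-665 + 5*(0 - 5))*(10 - 70) = (-665 + 5*(-5))*(-60) = (-665 - 25)*(-60) = -690*(-60) = 41400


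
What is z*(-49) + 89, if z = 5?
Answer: -156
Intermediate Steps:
z*(-49) + 89 = 5*(-49) + 89 = -245 + 89 = -156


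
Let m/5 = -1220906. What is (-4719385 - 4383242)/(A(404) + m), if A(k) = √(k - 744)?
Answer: 326866232943/219207567772 + 9102627*I*√85/18632643260620 ≈ 1.4911 + 4.504e-6*I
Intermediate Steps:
m = -6104530 (m = 5*(-1220906) = -6104530)
A(k) = √(-744 + k)
(-4719385 - 4383242)/(A(404) + m) = (-4719385 - 4383242)/(√(-744 + 404) - 6104530) = -9102627/(√(-340) - 6104530) = -9102627/(2*I*√85 - 6104530) = -9102627/(-6104530 + 2*I*√85)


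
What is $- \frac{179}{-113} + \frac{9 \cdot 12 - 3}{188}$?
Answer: $\frac{45517}{21244} \approx 2.1426$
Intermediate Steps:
$- \frac{179}{-113} + \frac{9 \cdot 12 - 3}{188} = \left(-179\right) \left(- \frac{1}{113}\right) + \left(108 - 3\right) \frac{1}{188} = \frac{179}{113} + 105 \cdot \frac{1}{188} = \frac{179}{113} + \frac{105}{188} = \frac{45517}{21244}$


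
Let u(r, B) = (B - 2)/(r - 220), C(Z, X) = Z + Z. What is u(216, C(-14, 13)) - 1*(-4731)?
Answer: 9477/2 ≈ 4738.5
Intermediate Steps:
C(Z, X) = 2*Z
u(r, B) = (-2 + B)/(-220 + r)
u(216, C(-14, 13)) - 1*(-4731) = (-2 + 2*(-14))/(-220 + 216) - 1*(-4731) = (-2 - 28)/(-4) + 4731 = -¼*(-30) + 4731 = 15/2 + 4731 = 9477/2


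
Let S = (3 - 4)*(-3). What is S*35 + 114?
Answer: 219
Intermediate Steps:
S = 3 (S = -1*(-3) = 3)
S*35 + 114 = 3*35 + 114 = 105 + 114 = 219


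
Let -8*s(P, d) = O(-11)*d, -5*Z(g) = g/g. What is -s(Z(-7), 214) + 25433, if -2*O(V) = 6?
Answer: 101411/4 ≈ 25353.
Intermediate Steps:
O(V) = -3 (O(V) = -½*6 = -3)
Z(g) = -⅕ (Z(g) = -g/(5*g) = -⅕*1 = -⅕)
s(P, d) = 3*d/8 (s(P, d) = -(-3)*d/8 = 3*d/8)
-s(Z(-7), 214) + 25433 = -3*214/8 + 25433 = -1*321/4 + 25433 = -321/4 + 25433 = 101411/4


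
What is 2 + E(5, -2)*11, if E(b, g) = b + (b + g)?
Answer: 90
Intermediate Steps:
E(b, g) = g + 2*b
2 + E(5, -2)*11 = 2 + (-2 + 2*5)*11 = 2 + (-2 + 10)*11 = 2 + 8*11 = 2 + 88 = 90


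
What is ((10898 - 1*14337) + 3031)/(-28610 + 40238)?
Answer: -2/57 ≈ -0.035088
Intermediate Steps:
((10898 - 1*14337) + 3031)/(-28610 + 40238) = ((10898 - 14337) + 3031)/11628 = (-3439 + 3031)*(1/11628) = -408*1/11628 = -2/57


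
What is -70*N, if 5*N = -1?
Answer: 14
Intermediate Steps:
N = -1/5 (N = (1/5)*(-1) = -1/5 ≈ -0.20000)
-70*N = -70*(-1/5) = 14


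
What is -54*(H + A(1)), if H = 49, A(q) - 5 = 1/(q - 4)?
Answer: -2898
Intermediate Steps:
A(q) = 5 + 1/(-4 + q) (A(q) = 5 + 1/(q - 4) = 5 + 1/(-4 + q))
-54*(H + A(1)) = -54*(49 + (-19 + 5*1)/(-4 + 1)) = -54*(49 + (-19 + 5)/(-3)) = -54*(49 - ⅓*(-14)) = -54*(49 + 14/3) = -54*161/3 = -2898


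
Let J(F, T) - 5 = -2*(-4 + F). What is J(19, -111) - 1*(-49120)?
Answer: 49095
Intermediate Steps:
J(F, T) = 13 - 2*F (J(F, T) = 5 - 2*(-4 + F) = 5 + (8 - 2*F) = 13 - 2*F)
J(19, -111) - 1*(-49120) = (13 - 2*19) - 1*(-49120) = (13 - 38) + 49120 = -25 + 49120 = 49095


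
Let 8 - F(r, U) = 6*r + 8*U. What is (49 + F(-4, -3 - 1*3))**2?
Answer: 16641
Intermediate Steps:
F(r, U) = 8 - 8*U - 6*r (F(r, U) = 8 - (6*r + 8*U) = 8 + (-8*U - 6*r) = 8 - 8*U - 6*r)
(49 + F(-4, -3 - 1*3))**2 = (49 + (8 - 8*(-3 - 1*3) - 6*(-4)))**2 = (49 + (8 - 8*(-3 - 3) + 24))**2 = (49 + (8 - 8*(-6) + 24))**2 = (49 + (8 + 48 + 24))**2 = (49 + 80)**2 = 129**2 = 16641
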